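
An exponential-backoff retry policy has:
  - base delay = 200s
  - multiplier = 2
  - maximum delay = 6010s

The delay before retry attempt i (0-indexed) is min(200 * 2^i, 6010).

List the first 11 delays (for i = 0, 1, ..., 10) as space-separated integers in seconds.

Answer: 200 400 800 1600 3200 6010 6010 6010 6010 6010 6010

Derivation:
Computing each delay:
  i=0: min(200*2^0, 6010) = 200
  i=1: min(200*2^1, 6010) = 400
  i=2: min(200*2^2, 6010) = 800
  i=3: min(200*2^3, 6010) = 1600
  i=4: min(200*2^4, 6010) = 3200
  i=5: min(200*2^5, 6010) = 6010
  i=6: min(200*2^6, 6010) = 6010
  i=7: min(200*2^7, 6010) = 6010
  i=8: min(200*2^8, 6010) = 6010
  i=9: min(200*2^9, 6010) = 6010
  i=10: min(200*2^10, 6010) = 6010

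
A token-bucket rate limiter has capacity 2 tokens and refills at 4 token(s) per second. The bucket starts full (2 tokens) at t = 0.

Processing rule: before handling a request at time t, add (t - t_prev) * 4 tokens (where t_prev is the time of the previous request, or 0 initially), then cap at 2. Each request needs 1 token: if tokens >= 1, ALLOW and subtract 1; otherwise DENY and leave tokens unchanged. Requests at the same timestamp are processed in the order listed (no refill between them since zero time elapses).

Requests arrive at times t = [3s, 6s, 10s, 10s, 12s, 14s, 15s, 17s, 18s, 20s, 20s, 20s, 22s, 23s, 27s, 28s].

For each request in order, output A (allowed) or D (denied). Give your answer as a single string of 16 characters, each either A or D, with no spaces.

Answer: AAAAAAAAAAADAAAA

Derivation:
Simulating step by step:
  req#1 t=3s: ALLOW
  req#2 t=6s: ALLOW
  req#3 t=10s: ALLOW
  req#4 t=10s: ALLOW
  req#5 t=12s: ALLOW
  req#6 t=14s: ALLOW
  req#7 t=15s: ALLOW
  req#8 t=17s: ALLOW
  req#9 t=18s: ALLOW
  req#10 t=20s: ALLOW
  req#11 t=20s: ALLOW
  req#12 t=20s: DENY
  req#13 t=22s: ALLOW
  req#14 t=23s: ALLOW
  req#15 t=27s: ALLOW
  req#16 t=28s: ALLOW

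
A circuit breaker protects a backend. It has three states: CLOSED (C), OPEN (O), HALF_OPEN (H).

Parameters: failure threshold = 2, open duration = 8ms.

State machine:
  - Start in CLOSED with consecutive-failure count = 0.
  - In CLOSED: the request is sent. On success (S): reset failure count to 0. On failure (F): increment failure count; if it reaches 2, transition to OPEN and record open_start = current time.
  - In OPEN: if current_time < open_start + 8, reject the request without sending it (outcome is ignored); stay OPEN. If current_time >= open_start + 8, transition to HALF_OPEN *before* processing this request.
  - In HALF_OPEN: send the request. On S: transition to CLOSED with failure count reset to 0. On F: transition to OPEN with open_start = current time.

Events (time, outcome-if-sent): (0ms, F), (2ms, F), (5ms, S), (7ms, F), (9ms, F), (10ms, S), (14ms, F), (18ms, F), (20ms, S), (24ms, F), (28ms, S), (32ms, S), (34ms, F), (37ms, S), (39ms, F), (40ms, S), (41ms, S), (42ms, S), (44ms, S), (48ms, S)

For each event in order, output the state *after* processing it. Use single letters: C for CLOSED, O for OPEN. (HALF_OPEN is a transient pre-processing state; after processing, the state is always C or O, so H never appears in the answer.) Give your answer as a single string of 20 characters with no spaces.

Answer: COOOOCCOOOCCCCCCCCCC

Derivation:
State after each event:
  event#1 t=0ms outcome=F: state=CLOSED
  event#2 t=2ms outcome=F: state=OPEN
  event#3 t=5ms outcome=S: state=OPEN
  event#4 t=7ms outcome=F: state=OPEN
  event#5 t=9ms outcome=F: state=OPEN
  event#6 t=10ms outcome=S: state=CLOSED
  event#7 t=14ms outcome=F: state=CLOSED
  event#8 t=18ms outcome=F: state=OPEN
  event#9 t=20ms outcome=S: state=OPEN
  event#10 t=24ms outcome=F: state=OPEN
  event#11 t=28ms outcome=S: state=CLOSED
  event#12 t=32ms outcome=S: state=CLOSED
  event#13 t=34ms outcome=F: state=CLOSED
  event#14 t=37ms outcome=S: state=CLOSED
  event#15 t=39ms outcome=F: state=CLOSED
  event#16 t=40ms outcome=S: state=CLOSED
  event#17 t=41ms outcome=S: state=CLOSED
  event#18 t=42ms outcome=S: state=CLOSED
  event#19 t=44ms outcome=S: state=CLOSED
  event#20 t=48ms outcome=S: state=CLOSED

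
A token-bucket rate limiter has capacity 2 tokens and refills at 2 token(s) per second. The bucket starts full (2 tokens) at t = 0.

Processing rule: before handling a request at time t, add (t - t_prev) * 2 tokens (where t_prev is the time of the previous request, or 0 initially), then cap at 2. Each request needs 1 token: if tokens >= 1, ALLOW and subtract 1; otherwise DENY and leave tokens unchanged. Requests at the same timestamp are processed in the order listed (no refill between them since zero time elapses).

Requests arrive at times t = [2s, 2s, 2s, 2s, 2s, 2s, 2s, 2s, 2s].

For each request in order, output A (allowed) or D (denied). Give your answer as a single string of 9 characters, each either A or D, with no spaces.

Answer: AADDDDDDD

Derivation:
Simulating step by step:
  req#1 t=2s: ALLOW
  req#2 t=2s: ALLOW
  req#3 t=2s: DENY
  req#4 t=2s: DENY
  req#5 t=2s: DENY
  req#6 t=2s: DENY
  req#7 t=2s: DENY
  req#8 t=2s: DENY
  req#9 t=2s: DENY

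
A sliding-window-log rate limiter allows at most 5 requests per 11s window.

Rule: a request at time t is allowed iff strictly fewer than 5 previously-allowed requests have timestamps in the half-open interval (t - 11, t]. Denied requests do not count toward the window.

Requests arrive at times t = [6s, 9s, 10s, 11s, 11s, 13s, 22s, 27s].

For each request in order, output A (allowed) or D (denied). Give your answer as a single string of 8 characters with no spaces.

Tracking allowed requests in the window:
  req#1 t=6s: ALLOW
  req#2 t=9s: ALLOW
  req#3 t=10s: ALLOW
  req#4 t=11s: ALLOW
  req#5 t=11s: ALLOW
  req#6 t=13s: DENY
  req#7 t=22s: ALLOW
  req#8 t=27s: ALLOW

Answer: AAAAADAA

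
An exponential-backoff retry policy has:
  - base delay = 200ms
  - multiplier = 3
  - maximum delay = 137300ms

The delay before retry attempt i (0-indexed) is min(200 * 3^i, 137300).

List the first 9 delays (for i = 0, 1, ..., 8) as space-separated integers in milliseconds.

Answer: 200 600 1800 5400 16200 48600 137300 137300 137300

Derivation:
Computing each delay:
  i=0: min(200*3^0, 137300) = 200
  i=1: min(200*3^1, 137300) = 600
  i=2: min(200*3^2, 137300) = 1800
  i=3: min(200*3^3, 137300) = 5400
  i=4: min(200*3^4, 137300) = 16200
  i=5: min(200*3^5, 137300) = 48600
  i=6: min(200*3^6, 137300) = 137300
  i=7: min(200*3^7, 137300) = 137300
  i=8: min(200*3^8, 137300) = 137300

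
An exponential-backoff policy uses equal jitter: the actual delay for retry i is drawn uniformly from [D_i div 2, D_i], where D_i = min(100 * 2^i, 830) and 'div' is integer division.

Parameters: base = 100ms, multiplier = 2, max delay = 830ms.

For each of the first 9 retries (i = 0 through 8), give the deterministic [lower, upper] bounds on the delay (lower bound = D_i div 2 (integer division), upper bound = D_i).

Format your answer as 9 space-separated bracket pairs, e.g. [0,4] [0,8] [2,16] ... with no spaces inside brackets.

Answer: [50,100] [100,200] [200,400] [400,800] [415,830] [415,830] [415,830] [415,830] [415,830]

Derivation:
Computing bounds per retry:
  i=0: D_i=min(100*2^0,830)=100, bounds=[50,100]
  i=1: D_i=min(100*2^1,830)=200, bounds=[100,200]
  i=2: D_i=min(100*2^2,830)=400, bounds=[200,400]
  i=3: D_i=min(100*2^3,830)=800, bounds=[400,800]
  i=4: D_i=min(100*2^4,830)=830, bounds=[415,830]
  i=5: D_i=min(100*2^5,830)=830, bounds=[415,830]
  i=6: D_i=min(100*2^6,830)=830, bounds=[415,830]
  i=7: D_i=min(100*2^7,830)=830, bounds=[415,830]
  i=8: D_i=min(100*2^8,830)=830, bounds=[415,830]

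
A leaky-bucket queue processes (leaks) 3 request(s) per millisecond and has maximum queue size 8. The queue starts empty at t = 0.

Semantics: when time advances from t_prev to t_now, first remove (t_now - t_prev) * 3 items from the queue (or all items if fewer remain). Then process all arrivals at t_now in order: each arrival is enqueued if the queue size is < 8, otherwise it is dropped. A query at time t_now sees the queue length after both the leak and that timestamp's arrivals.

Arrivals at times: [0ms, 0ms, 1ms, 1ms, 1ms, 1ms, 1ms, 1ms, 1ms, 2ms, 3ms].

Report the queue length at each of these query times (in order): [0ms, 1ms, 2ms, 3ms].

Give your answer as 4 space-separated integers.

Queue lengths at query times:
  query t=0ms: backlog = 2
  query t=1ms: backlog = 7
  query t=2ms: backlog = 5
  query t=3ms: backlog = 3

Answer: 2 7 5 3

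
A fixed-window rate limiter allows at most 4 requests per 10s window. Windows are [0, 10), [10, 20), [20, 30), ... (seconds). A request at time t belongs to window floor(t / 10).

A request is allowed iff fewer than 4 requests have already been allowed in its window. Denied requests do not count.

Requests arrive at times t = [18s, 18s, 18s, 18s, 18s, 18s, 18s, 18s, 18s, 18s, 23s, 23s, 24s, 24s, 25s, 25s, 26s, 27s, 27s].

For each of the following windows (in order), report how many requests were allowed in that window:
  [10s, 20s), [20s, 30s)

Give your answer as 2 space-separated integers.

Answer: 4 4

Derivation:
Processing requests:
  req#1 t=18s (window 1): ALLOW
  req#2 t=18s (window 1): ALLOW
  req#3 t=18s (window 1): ALLOW
  req#4 t=18s (window 1): ALLOW
  req#5 t=18s (window 1): DENY
  req#6 t=18s (window 1): DENY
  req#7 t=18s (window 1): DENY
  req#8 t=18s (window 1): DENY
  req#9 t=18s (window 1): DENY
  req#10 t=18s (window 1): DENY
  req#11 t=23s (window 2): ALLOW
  req#12 t=23s (window 2): ALLOW
  req#13 t=24s (window 2): ALLOW
  req#14 t=24s (window 2): ALLOW
  req#15 t=25s (window 2): DENY
  req#16 t=25s (window 2): DENY
  req#17 t=26s (window 2): DENY
  req#18 t=27s (window 2): DENY
  req#19 t=27s (window 2): DENY

Allowed counts by window: 4 4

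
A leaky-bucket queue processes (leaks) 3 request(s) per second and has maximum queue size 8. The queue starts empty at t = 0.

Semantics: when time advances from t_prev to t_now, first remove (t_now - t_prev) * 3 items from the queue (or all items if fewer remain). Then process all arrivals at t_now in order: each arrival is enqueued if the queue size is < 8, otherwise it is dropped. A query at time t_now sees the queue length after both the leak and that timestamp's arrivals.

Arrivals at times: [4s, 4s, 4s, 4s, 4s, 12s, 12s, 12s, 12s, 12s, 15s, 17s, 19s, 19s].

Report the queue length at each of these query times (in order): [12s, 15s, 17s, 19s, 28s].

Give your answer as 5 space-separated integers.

Answer: 5 1 1 2 0

Derivation:
Queue lengths at query times:
  query t=12s: backlog = 5
  query t=15s: backlog = 1
  query t=17s: backlog = 1
  query t=19s: backlog = 2
  query t=28s: backlog = 0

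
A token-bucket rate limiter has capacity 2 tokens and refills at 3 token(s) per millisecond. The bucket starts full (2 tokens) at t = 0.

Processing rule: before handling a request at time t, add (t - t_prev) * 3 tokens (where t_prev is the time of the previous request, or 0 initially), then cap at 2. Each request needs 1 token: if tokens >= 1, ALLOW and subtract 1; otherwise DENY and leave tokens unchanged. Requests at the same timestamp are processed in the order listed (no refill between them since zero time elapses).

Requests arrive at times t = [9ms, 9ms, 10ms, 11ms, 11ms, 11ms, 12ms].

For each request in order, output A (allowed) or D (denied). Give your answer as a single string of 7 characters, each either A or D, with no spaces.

Answer: AAAAADA

Derivation:
Simulating step by step:
  req#1 t=9ms: ALLOW
  req#2 t=9ms: ALLOW
  req#3 t=10ms: ALLOW
  req#4 t=11ms: ALLOW
  req#5 t=11ms: ALLOW
  req#6 t=11ms: DENY
  req#7 t=12ms: ALLOW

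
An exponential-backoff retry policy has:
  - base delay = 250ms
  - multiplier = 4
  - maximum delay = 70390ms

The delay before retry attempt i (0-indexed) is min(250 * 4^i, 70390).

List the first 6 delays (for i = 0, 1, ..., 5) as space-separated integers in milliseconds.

Answer: 250 1000 4000 16000 64000 70390

Derivation:
Computing each delay:
  i=0: min(250*4^0, 70390) = 250
  i=1: min(250*4^1, 70390) = 1000
  i=2: min(250*4^2, 70390) = 4000
  i=3: min(250*4^3, 70390) = 16000
  i=4: min(250*4^4, 70390) = 64000
  i=5: min(250*4^5, 70390) = 70390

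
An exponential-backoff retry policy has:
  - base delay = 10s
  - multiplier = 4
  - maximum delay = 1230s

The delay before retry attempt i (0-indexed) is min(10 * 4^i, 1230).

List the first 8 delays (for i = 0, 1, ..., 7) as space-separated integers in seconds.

Computing each delay:
  i=0: min(10*4^0, 1230) = 10
  i=1: min(10*4^1, 1230) = 40
  i=2: min(10*4^2, 1230) = 160
  i=3: min(10*4^3, 1230) = 640
  i=4: min(10*4^4, 1230) = 1230
  i=5: min(10*4^5, 1230) = 1230
  i=6: min(10*4^6, 1230) = 1230
  i=7: min(10*4^7, 1230) = 1230

Answer: 10 40 160 640 1230 1230 1230 1230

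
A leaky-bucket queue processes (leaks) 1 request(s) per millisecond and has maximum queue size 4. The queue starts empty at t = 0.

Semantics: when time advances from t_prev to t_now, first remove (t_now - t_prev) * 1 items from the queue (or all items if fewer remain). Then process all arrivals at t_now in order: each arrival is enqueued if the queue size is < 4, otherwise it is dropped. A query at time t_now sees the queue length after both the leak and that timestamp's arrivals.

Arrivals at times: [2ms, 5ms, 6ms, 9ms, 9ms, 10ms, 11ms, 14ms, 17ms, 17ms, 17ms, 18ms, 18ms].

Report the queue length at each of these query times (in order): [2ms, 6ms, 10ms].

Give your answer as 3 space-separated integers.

Answer: 1 1 2

Derivation:
Queue lengths at query times:
  query t=2ms: backlog = 1
  query t=6ms: backlog = 1
  query t=10ms: backlog = 2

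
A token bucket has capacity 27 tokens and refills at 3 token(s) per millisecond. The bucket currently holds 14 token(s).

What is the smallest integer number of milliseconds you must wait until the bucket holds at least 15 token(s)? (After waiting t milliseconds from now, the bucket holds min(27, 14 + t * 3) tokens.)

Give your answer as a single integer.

Answer: 1

Derivation:
Need 14 + t * 3 >= 15, so t >= 1/3.
Smallest integer t = ceil(1/3) = 1.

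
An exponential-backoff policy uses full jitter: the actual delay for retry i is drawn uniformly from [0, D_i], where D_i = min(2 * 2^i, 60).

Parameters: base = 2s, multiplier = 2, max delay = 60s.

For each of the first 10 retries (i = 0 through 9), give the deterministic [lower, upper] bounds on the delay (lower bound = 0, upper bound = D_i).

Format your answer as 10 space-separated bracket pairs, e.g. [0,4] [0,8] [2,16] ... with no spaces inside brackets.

Computing bounds per retry:
  i=0: D_i=min(2*2^0,60)=2, bounds=[0,2]
  i=1: D_i=min(2*2^1,60)=4, bounds=[0,4]
  i=2: D_i=min(2*2^2,60)=8, bounds=[0,8]
  i=3: D_i=min(2*2^3,60)=16, bounds=[0,16]
  i=4: D_i=min(2*2^4,60)=32, bounds=[0,32]
  i=5: D_i=min(2*2^5,60)=60, bounds=[0,60]
  i=6: D_i=min(2*2^6,60)=60, bounds=[0,60]
  i=7: D_i=min(2*2^7,60)=60, bounds=[0,60]
  i=8: D_i=min(2*2^8,60)=60, bounds=[0,60]
  i=9: D_i=min(2*2^9,60)=60, bounds=[0,60]

Answer: [0,2] [0,4] [0,8] [0,16] [0,32] [0,60] [0,60] [0,60] [0,60] [0,60]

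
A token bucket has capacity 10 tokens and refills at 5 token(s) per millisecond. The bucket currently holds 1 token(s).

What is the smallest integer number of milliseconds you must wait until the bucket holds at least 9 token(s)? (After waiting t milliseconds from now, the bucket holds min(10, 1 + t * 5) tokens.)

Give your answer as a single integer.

Need 1 + t * 5 >= 9, so t >= 8/5.
Smallest integer t = ceil(8/5) = 2.

Answer: 2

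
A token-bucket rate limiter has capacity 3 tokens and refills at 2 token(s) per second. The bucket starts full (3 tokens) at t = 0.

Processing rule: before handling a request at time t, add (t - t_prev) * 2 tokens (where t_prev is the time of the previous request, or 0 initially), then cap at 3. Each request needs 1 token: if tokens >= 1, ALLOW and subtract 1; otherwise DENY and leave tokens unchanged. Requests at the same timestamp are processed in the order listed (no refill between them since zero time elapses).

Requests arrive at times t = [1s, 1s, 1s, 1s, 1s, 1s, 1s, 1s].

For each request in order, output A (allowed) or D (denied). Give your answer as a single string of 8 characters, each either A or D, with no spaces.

Answer: AAADDDDD

Derivation:
Simulating step by step:
  req#1 t=1s: ALLOW
  req#2 t=1s: ALLOW
  req#3 t=1s: ALLOW
  req#4 t=1s: DENY
  req#5 t=1s: DENY
  req#6 t=1s: DENY
  req#7 t=1s: DENY
  req#8 t=1s: DENY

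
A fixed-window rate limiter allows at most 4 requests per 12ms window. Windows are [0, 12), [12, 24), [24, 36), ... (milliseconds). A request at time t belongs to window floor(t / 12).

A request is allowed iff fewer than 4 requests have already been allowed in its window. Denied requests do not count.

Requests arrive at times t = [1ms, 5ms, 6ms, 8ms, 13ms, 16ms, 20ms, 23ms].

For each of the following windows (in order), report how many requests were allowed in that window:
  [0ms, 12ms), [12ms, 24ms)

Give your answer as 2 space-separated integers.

Answer: 4 4

Derivation:
Processing requests:
  req#1 t=1ms (window 0): ALLOW
  req#2 t=5ms (window 0): ALLOW
  req#3 t=6ms (window 0): ALLOW
  req#4 t=8ms (window 0): ALLOW
  req#5 t=13ms (window 1): ALLOW
  req#6 t=16ms (window 1): ALLOW
  req#7 t=20ms (window 1): ALLOW
  req#8 t=23ms (window 1): ALLOW

Allowed counts by window: 4 4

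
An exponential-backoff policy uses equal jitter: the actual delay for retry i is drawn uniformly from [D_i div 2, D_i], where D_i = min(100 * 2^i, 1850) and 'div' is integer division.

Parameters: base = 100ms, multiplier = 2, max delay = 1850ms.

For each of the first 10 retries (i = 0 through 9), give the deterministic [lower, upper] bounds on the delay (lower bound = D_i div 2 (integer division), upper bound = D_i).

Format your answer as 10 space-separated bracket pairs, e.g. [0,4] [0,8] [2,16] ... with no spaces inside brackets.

Answer: [50,100] [100,200] [200,400] [400,800] [800,1600] [925,1850] [925,1850] [925,1850] [925,1850] [925,1850]

Derivation:
Computing bounds per retry:
  i=0: D_i=min(100*2^0,1850)=100, bounds=[50,100]
  i=1: D_i=min(100*2^1,1850)=200, bounds=[100,200]
  i=2: D_i=min(100*2^2,1850)=400, bounds=[200,400]
  i=3: D_i=min(100*2^3,1850)=800, bounds=[400,800]
  i=4: D_i=min(100*2^4,1850)=1600, bounds=[800,1600]
  i=5: D_i=min(100*2^5,1850)=1850, bounds=[925,1850]
  i=6: D_i=min(100*2^6,1850)=1850, bounds=[925,1850]
  i=7: D_i=min(100*2^7,1850)=1850, bounds=[925,1850]
  i=8: D_i=min(100*2^8,1850)=1850, bounds=[925,1850]
  i=9: D_i=min(100*2^9,1850)=1850, bounds=[925,1850]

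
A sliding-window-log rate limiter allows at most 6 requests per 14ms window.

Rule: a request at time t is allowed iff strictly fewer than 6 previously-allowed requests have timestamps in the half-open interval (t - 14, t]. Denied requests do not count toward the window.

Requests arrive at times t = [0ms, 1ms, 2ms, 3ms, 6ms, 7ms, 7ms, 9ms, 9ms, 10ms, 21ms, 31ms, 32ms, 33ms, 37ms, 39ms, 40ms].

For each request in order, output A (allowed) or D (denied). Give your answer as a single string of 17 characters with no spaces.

Tracking allowed requests in the window:
  req#1 t=0ms: ALLOW
  req#2 t=1ms: ALLOW
  req#3 t=2ms: ALLOW
  req#4 t=3ms: ALLOW
  req#5 t=6ms: ALLOW
  req#6 t=7ms: ALLOW
  req#7 t=7ms: DENY
  req#8 t=9ms: DENY
  req#9 t=9ms: DENY
  req#10 t=10ms: DENY
  req#11 t=21ms: ALLOW
  req#12 t=31ms: ALLOW
  req#13 t=32ms: ALLOW
  req#14 t=33ms: ALLOW
  req#15 t=37ms: ALLOW
  req#16 t=39ms: ALLOW
  req#17 t=40ms: ALLOW

Answer: AAAAAADDDDAAAAAAA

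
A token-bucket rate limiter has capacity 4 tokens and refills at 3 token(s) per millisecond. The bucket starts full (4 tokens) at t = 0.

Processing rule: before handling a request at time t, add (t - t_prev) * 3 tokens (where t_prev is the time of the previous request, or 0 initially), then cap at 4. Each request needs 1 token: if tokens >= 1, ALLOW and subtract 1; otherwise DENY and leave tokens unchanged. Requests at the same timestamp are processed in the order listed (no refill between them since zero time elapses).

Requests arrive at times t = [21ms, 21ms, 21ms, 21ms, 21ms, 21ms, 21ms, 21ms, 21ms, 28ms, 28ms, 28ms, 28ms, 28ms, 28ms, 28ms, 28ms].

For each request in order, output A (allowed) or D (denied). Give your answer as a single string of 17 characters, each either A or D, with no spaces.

Answer: AAAADDDDDAAAADDDD

Derivation:
Simulating step by step:
  req#1 t=21ms: ALLOW
  req#2 t=21ms: ALLOW
  req#3 t=21ms: ALLOW
  req#4 t=21ms: ALLOW
  req#5 t=21ms: DENY
  req#6 t=21ms: DENY
  req#7 t=21ms: DENY
  req#8 t=21ms: DENY
  req#9 t=21ms: DENY
  req#10 t=28ms: ALLOW
  req#11 t=28ms: ALLOW
  req#12 t=28ms: ALLOW
  req#13 t=28ms: ALLOW
  req#14 t=28ms: DENY
  req#15 t=28ms: DENY
  req#16 t=28ms: DENY
  req#17 t=28ms: DENY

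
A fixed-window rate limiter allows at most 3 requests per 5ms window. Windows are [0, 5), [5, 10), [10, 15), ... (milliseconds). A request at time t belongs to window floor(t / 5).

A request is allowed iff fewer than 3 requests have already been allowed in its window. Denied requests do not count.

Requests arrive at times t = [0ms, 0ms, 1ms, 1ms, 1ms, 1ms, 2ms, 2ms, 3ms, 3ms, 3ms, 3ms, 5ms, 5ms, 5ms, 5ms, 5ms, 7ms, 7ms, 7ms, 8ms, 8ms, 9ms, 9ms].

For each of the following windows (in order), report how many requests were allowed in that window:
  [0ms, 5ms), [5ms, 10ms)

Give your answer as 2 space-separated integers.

Processing requests:
  req#1 t=0ms (window 0): ALLOW
  req#2 t=0ms (window 0): ALLOW
  req#3 t=1ms (window 0): ALLOW
  req#4 t=1ms (window 0): DENY
  req#5 t=1ms (window 0): DENY
  req#6 t=1ms (window 0): DENY
  req#7 t=2ms (window 0): DENY
  req#8 t=2ms (window 0): DENY
  req#9 t=3ms (window 0): DENY
  req#10 t=3ms (window 0): DENY
  req#11 t=3ms (window 0): DENY
  req#12 t=3ms (window 0): DENY
  req#13 t=5ms (window 1): ALLOW
  req#14 t=5ms (window 1): ALLOW
  req#15 t=5ms (window 1): ALLOW
  req#16 t=5ms (window 1): DENY
  req#17 t=5ms (window 1): DENY
  req#18 t=7ms (window 1): DENY
  req#19 t=7ms (window 1): DENY
  req#20 t=7ms (window 1): DENY
  req#21 t=8ms (window 1): DENY
  req#22 t=8ms (window 1): DENY
  req#23 t=9ms (window 1): DENY
  req#24 t=9ms (window 1): DENY

Allowed counts by window: 3 3

Answer: 3 3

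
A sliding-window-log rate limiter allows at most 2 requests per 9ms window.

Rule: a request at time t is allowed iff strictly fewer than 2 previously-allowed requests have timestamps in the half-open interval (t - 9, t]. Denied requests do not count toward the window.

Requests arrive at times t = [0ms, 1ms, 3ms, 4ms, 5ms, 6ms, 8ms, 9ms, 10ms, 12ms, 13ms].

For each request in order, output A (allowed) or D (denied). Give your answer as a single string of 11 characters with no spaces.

Answer: AADDDDDAADD

Derivation:
Tracking allowed requests in the window:
  req#1 t=0ms: ALLOW
  req#2 t=1ms: ALLOW
  req#3 t=3ms: DENY
  req#4 t=4ms: DENY
  req#5 t=5ms: DENY
  req#6 t=6ms: DENY
  req#7 t=8ms: DENY
  req#8 t=9ms: ALLOW
  req#9 t=10ms: ALLOW
  req#10 t=12ms: DENY
  req#11 t=13ms: DENY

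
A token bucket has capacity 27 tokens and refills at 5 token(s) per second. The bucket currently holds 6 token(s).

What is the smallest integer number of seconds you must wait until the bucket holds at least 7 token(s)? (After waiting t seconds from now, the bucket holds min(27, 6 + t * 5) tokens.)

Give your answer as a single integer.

Answer: 1

Derivation:
Need 6 + t * 5 >= 7, so t >= 1/5.
Smallest integer t = ceil(1/5) = 1.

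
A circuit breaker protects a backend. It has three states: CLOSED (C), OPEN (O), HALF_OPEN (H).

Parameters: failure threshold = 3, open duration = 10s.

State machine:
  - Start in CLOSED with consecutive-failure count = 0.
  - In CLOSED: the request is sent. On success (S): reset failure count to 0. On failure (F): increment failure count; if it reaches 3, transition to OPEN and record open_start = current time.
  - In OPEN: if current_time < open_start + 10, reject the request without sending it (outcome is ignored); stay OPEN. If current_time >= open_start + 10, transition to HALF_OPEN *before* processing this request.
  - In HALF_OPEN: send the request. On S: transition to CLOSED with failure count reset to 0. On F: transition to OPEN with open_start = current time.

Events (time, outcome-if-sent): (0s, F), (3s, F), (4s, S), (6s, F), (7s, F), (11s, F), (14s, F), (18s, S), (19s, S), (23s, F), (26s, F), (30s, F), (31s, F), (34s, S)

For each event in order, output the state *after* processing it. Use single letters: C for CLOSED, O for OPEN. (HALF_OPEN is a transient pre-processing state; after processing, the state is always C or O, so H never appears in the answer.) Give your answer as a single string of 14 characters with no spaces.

State after each event:
  event#1 t=0s outcome=F: state=CLOSED
  event#2 t=3s outcome=F: state=CLOSED
  event#3 t=4s outcome=S: state=CLOSED
  event#4 t=6s outcome=F: state=CLOSED
  event#5 t=7s outcome=F: state=CLOSED
  event#6 t=11s outcome=F: state=OPEN
  event#7 t=14s outcome=F: state=OPEN
  event#8 t=18s outcome=S: state=OPEN
  event#9 t=19s outcome=S: state=OPEN
  event#10 t=23s outcome=F: state=OPEN
  event#11 t=26s outcome=F: state=OPEN
  event#12 t=30s outcome=F: state=OPEN
  event#13 t=31s outcome=F: state=OPEN
  event#14 t=34s outcome=S: state=CLOSED

Answer: CCCCCOOOOOOOOC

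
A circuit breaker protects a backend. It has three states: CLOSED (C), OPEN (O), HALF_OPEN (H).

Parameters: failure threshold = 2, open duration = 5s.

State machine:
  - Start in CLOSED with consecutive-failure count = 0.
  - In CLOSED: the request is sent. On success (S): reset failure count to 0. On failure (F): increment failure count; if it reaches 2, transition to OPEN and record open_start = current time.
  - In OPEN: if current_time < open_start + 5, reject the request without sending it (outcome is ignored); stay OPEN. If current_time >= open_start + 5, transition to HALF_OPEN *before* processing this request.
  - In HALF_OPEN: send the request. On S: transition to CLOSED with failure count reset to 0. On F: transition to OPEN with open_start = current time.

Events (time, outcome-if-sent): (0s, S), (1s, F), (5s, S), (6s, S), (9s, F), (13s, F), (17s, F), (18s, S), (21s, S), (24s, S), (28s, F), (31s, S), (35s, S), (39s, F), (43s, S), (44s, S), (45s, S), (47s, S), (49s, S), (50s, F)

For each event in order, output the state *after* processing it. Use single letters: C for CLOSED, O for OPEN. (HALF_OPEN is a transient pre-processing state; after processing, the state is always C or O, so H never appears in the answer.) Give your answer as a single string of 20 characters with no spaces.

State after each event:
  event#1 t=0s outcome=S: state=CLOSED
  event#2 t=1s outcome=F: state=CLOSED
  event#3 t=5s outcome=S: state=CLOSED
  event#4 t=6s outcome=S: state=CLOSED
  event#5 t=9s outcome=F: state=CLOSED
  event#6 t=13s outcome=F: state=OPEN
  event#7 t=17s outcome=F: state=OPEN
  event#8 t=18s outcome=S: state=CLOSED
  event#9 t=21s outcome=S: state=CLOSED
  event#10 t=24s outcome=S: state=CLOSED
  event#11 t=28s outcome=F: state=CLOSED
  event#12 t=31s outcome=S: state=CLOSED
  event#13 t=35s outcome=S: state=CLOSED
  event#14 t=39s outcome=F: state=CLOSED
  event#15 t=43s outcome=S: state=CLOSED
  event#16 t=44s outcome=S: state=CLOSED
  event#17 t=45s outcome=S: state=CLOSED
  event#18 t=47s outcome=S: state=CLOSED
  event#19 t=49s outcome=S: state=CLOSED
  event#20 t=50s outcome=F: state=CLOSED

Answer: CCCCCOOCCCCCCCCCCCCC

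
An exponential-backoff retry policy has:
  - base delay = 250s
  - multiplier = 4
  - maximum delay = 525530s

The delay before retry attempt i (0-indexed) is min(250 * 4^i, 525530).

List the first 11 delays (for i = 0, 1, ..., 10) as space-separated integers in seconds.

Computing each delay:
  i=0: min(250*4^0, 525530) = 250
  i=1: min(250*4^1, 525530) = 1000
  i=2: min(250*4^2, 525530) = 4000
  i=3: min(250*4^3, 525530) = 16000
  i=4: min(250*4^4, 525530) = 64000
  i=5: min(250*4^5, 525530) = 256000
  i=6: min(250*4^6, 525530) = 525530
  i=7: min(250*4^7, 525530) = 525530
  i=8: min(250*4^8, 525530) = 525530
  i=9: min(250*4^9, 525530) = 525530
  i=10: min(250*4^10, 525530) = 525530

Answer: 250 1000 4000 16000 64000 256000 525530 525530 525530 525530 525530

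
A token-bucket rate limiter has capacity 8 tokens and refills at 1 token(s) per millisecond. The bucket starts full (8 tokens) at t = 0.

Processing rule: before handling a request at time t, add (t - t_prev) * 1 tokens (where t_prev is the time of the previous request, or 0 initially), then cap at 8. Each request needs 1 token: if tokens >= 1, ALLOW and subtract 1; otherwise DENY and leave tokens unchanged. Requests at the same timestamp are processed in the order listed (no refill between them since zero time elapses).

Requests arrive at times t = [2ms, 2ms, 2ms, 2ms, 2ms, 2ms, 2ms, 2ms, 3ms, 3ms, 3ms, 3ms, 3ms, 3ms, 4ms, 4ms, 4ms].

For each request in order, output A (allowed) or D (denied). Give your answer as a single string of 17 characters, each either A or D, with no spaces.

Simulating step by step:
  req#1 t=2ms: ALLOW
  req#2 t=2ms: ALLOW
  req#3 t=2ms: ALLOW
  req#4 t=2ms: ALLOW
  req#5 t=2ms: ALLOW
  req#6 t=2ms: ALLOW
  req#7 t=2ms: ALLOW
  req#8 t=2ms: ALLOW
  req#9 t=3ms: ALLOW
  req#10 t=3ms: DENY
  req#11 t=3ms: DENY
  req#12 t=3ms: DENY
  req#13 t=3ms: DENY
  req#14 t=3ms: DENY
  req#15 t=4ms: ALLOW
  req#16 t=4ms: DENY
  req#17 t=4ms: DENY

Answer: AAAAAAAAADDDDDADD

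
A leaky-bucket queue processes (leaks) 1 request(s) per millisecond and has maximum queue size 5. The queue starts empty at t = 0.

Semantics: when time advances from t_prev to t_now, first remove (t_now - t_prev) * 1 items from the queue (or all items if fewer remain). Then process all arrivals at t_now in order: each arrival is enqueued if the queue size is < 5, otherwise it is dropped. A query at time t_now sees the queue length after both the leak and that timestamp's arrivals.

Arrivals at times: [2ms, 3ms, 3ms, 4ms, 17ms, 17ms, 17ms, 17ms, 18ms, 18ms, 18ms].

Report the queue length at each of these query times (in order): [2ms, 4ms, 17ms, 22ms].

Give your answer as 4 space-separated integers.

Answer: 1 2 4 1

Derivation:
Queue lengths at query times:
  query t=2ms: backlog = 1
  query t=4ms: backlog = 2
  query t=17ms: backlog = 4
  query t=22ms: backlog = 1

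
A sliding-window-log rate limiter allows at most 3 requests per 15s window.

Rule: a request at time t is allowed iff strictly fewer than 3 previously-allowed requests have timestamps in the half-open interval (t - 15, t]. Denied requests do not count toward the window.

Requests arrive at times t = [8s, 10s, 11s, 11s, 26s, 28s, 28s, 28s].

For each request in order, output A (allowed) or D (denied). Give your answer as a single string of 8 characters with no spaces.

Tracking allowed requests in the window:
  req#1 t=8s: ALLOW
  req#2 t=10s: ALLOW
  req#3 t=11s: ALLOW
  req#4 t=11s: DENY
  req#5 t=26s: ALLOW
  req#6 t=28s: ALLOW
  req#7 t=28s: ALLOW
  req#8 t=28s: DENY

Answer: AAADAAAD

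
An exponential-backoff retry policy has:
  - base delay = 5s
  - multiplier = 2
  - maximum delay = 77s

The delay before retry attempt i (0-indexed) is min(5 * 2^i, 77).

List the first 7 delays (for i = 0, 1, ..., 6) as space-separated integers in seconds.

Computing each delay:
  i=0: min(5*2^0, 77) = 5
  i=1: min(5*2^1, 77) = 10
  i=2: min(5*2^2, 77) = 20
  i=3: min(5*2^3, 77) = 40
  i=4: min(5*2^4, 77) = 77
  i=5: min(5*2^5, 77) = 77
  i=6: min(5*2^6, 77) = 77

Answer: 5 10 20 40 77 77 77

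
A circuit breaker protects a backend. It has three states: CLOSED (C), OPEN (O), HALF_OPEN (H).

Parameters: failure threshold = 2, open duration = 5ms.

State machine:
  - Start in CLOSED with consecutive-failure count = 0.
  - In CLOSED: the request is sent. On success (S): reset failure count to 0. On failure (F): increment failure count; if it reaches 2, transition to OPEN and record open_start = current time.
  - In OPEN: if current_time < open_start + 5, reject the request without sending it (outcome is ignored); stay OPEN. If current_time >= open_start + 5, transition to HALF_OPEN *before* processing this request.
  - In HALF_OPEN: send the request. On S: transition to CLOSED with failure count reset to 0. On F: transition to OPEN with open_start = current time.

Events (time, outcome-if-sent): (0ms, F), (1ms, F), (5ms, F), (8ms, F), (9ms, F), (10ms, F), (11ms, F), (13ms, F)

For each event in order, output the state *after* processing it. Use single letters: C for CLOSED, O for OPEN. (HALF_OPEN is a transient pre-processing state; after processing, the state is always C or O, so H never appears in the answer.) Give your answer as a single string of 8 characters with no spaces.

State after each event:
  event#1 t=0ms outcome=F: state=CLOSED
  event#2 t=1ms outcome=F: state=OPEN
  event#3 t=5ms outcome=F: state=OPEN
  event#4 t=8ms outcome=F: state=OPEN
  event#5 t=9ms outcome=F: state=OPEN
  event#6 t=10ms outcome=F: state=OPEN
  event#7 t=11ms outcome=F: state=OPEN
  event#8 t=13ms outcome=F: state=OPEN

Answer: COOOOOOO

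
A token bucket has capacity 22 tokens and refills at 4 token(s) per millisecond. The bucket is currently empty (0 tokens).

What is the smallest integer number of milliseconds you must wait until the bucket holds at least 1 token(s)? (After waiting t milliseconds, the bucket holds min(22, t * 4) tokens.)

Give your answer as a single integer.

Answer: 1

Derivation:
Need t * 4 >= 1, so t >= 1/4.
Smallest integer t = ceil(1/4) = 1.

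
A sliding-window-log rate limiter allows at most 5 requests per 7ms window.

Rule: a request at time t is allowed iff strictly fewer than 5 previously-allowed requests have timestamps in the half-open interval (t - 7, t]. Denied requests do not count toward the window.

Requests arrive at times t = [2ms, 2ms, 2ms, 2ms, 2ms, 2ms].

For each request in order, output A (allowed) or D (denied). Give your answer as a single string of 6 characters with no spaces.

Tracking allowed requests in the window:
  req#1 t=2ms: ALLOW
  req#2 t=2ms: ALLOW
  req#3 t=2ms: ALLOW
  req#4 t=2ms: ALLOW
  req#5 t=2ms: ALLOW
  req#6 t=2ms: DENY

Answer: AAAAAD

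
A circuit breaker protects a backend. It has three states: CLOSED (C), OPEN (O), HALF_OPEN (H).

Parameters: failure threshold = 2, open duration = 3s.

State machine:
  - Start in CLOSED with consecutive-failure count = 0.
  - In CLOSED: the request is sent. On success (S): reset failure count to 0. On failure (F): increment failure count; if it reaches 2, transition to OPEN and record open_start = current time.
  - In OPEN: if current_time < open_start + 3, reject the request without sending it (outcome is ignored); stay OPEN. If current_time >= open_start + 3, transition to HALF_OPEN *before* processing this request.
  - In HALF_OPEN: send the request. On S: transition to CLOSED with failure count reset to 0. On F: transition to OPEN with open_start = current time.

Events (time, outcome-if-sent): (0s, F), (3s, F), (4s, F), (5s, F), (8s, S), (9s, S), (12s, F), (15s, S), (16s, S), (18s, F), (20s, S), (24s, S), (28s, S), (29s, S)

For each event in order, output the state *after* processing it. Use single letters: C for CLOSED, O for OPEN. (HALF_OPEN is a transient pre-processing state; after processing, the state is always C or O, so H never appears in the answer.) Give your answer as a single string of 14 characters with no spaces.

Answer: COOOCCCCCCCCCC

Derivation:
State after each event:
  event#1 t=0s outcome=F: state=CLOSED
  event#2 t=3s outcome=F: state=OPEN
  event#3 t=4s outcome=F: state=OPEN
  event#4 t=5s outcome=F: state=OPEN
  event#5 t=8s outcome=S: state=CLOSED
  event#6 t=9s outcome=S: state=CLOSED
  event#7 t=12s outcome=F: state=CLOSED
  event#8 t=15s outcome=S: state=CLOSED
  event#9 t=16s outcome=S: state=CLOSED
  event#10 t=18s outcome=F: state=CLOSED
  event#11 t=20s outcome=S: state=CLOSED
  event#12 t=24s outcome=S: state=CLOSED
  event#13 t=28s outcome=S: state=CLOSED
  event#14 t=29s outcome=S: state=CLOSED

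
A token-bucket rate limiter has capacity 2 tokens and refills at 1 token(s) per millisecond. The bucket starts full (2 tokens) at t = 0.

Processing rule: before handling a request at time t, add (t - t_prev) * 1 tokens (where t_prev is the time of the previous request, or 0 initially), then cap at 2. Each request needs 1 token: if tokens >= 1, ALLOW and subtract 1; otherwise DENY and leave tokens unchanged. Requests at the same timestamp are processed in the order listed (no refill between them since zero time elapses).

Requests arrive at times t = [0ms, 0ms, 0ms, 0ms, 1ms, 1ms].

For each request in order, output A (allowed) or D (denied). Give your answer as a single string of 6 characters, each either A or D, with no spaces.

Simulating step by step:
  req#1 t=0ms: ALLOW
  req#2 t=0ms: ALLOW
  req#3 t=0ms: DENY
  req#4 t=0ms: DENY
  req#5 t=1ms: ALLOW
  req#6 t=1ms: DENY

Answer: AADDAD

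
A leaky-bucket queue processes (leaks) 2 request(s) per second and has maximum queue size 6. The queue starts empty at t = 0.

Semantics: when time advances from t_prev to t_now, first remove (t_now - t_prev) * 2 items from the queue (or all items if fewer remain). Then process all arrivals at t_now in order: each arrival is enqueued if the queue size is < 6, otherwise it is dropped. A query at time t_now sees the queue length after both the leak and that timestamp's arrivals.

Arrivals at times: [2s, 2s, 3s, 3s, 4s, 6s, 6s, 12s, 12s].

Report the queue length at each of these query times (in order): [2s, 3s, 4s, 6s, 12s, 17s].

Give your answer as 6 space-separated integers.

Answer: 2 2 1 2 2 0

Derivation:
Queue lengths at query times:
  query t=2s: backlog = 2
  query t=3s: backlog = 2
  query t=4s: backlog = 1
  query t=6s: backlog = 2
  query t=12s: backlog = 2
  query t=17s: backlog = 0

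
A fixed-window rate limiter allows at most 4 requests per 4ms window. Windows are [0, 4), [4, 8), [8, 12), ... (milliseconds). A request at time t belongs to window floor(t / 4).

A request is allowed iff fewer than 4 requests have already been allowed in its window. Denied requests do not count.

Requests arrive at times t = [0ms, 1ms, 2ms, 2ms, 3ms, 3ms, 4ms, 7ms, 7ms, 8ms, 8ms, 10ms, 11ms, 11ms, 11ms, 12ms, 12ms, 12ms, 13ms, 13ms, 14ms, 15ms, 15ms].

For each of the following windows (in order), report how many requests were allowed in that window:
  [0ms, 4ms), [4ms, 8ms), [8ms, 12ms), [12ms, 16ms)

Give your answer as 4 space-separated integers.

Answer: 4 3 4 4

Derivation:
Processing requests:
  req#1 t=0ms (window 0): ALLOW
  req#2 t=1ms (window 0): ALLOW
  req#3 t=2ms (window 0): ALLOW
  req#4 t=2ms (window 0): ALLOW
  req#5 t=3ms (window 0): DENY
  req#6 t=3ms (window 0): DENY
  req#7 t=4ms (window 1): ALLOW
  req#8 t=7ms (window 1): ALLOW
  req#9 t=7ms (window 1): ALLOW
  req#10 t=8ms (window 2): ALLOW
  req#11 t=8ms (window 2): ALLOW
  req#12 t=10ms (window 2): ALLOW
  req#13 t=11ms (window 2): ALLOW
  req#14 t=11ms (window 2): DENY
  req#15 t=11ms (window 2): DENY
  req#16 t=12ms (window 3): ALLOW
  req#17 t=12ms (window 3): ALLOW
  req#18 t=12ms (window 3): ALLOW
  req#19 t=13ms (window 3): ALLOW
  req#20 t=13ms (window 3): DENY
  req#21 t=14ms (window 3): DENY
  req#22 t=15ms (window 3): DENY
  req#23 t=15ms (window 3): DENY

Allowed counts by window: 4 3 4 4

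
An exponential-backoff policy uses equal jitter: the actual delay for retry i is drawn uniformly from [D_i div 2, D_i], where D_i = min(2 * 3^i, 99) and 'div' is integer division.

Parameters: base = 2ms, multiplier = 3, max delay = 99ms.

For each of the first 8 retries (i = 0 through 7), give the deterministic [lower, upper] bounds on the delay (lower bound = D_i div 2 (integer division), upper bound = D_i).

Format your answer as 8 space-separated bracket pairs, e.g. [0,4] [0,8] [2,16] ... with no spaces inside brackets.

Answer: [1,2] [3,6] [9,18] [27,54] [49,99] [49,99] [49,99] [49,99]

Derivation:
Computing bounds per retry:
  i=0: D_i=min(2*3^0,99)=2, bounds=[1,2]
  i=1: D_i=min(2*3^1,99)=6, bounds=[3,6]
  i=2: D_i=min(2*3^2,99)=18, bounds=[9,18]
  i=3: D_i=min(2*3^3,99)=54, bounds=[27,54]
  i=4: D_i=min(2*3^4,99)=99, bounds=[49,99]
  i=5: D_i=min(2*3^5,99)=99, bounds=[49,99]
  i=6: D_i=min(2*3^6,99)=99, bounds=[49,99]
  i=7: D_i=min(2*3^7,99)=99, bounds=[49,99]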